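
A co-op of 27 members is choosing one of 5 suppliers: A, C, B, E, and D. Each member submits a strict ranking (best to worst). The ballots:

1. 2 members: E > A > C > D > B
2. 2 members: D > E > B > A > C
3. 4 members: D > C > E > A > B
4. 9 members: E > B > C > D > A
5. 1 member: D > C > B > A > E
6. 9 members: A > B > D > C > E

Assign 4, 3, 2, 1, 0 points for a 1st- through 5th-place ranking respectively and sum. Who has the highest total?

B

A: 2·3 + 2·1 + 4·1 + 9·0 + 1·1 + 9·4 = 49
C: 2·2 + 2·0 + 4·3 + 9·2 + 1·3 + 9·1 = 46
B: 2·0 + 2·2 + 4·0 + 9·3 + 1·2 + 9·3 = 60
E: 2·4 + 2·3 + 4·2 + 9·4 + 1·0 + 9·0 = 58
D: 2·1 + 2·4 + 4·4 + 9·1 + 1·4 + 9·2 = 57
B has the highest Borda score (60).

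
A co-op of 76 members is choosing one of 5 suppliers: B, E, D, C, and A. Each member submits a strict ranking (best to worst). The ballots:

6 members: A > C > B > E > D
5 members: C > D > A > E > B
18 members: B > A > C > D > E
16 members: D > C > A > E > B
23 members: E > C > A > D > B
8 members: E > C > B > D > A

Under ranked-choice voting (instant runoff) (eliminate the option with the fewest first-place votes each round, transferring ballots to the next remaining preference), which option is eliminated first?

Round 1: B 18, E 31, D 16, C 5, A 6. Eliminate C.

C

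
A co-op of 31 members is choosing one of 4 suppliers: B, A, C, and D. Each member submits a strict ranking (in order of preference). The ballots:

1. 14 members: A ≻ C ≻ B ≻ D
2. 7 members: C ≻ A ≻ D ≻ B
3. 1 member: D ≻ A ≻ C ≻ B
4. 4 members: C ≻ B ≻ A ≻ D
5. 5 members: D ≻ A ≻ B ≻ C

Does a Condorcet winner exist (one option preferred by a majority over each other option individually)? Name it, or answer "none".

A vs B: 27–4 for A.
A vs C: 20–11 for A.
A vs D: 25–6 for A.
A beats every other option head-to-head.

A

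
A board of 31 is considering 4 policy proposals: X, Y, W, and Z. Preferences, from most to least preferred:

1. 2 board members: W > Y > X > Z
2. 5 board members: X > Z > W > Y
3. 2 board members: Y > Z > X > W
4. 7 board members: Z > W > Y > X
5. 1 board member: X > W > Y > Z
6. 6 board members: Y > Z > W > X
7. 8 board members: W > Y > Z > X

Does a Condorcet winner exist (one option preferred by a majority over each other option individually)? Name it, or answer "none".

none

Checking pairwise contests:
Y beats X 25–6.
W beats Y 23–8.
Z beats W 20–11.
Y beats Z 19–12.
Every option loses at least one head-to-head, so there is no Condorcet winner.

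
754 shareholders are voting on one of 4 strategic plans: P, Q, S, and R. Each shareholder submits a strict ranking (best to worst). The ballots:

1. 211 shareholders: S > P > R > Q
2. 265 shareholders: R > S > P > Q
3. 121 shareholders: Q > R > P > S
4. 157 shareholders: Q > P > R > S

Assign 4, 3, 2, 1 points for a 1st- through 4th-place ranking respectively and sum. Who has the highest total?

R

P: 211·3 + 265·2 + 121·2 + 157·3 = 1876
Q: 211·1 + 265·1 + 121·4 + 157·4 = 1588
S: 211·4 + 265·3 + 121·1 + 157·1 = 1917
R: 211·2 + 265·4 + 121·3 + 157·2 = 2159
R has the highest Borda score (2159).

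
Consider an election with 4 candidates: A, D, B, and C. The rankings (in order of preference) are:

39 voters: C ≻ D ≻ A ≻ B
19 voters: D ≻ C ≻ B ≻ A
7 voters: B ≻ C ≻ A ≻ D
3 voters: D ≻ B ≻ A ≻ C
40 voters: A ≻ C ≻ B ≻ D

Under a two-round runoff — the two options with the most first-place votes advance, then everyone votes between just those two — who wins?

C

Round 1 first-place votes: A 40, D 22, B 7, C 39.
A and C advance.
Runoff: A is preferred to C by 43 voters; C by 65.
C wins the runoff.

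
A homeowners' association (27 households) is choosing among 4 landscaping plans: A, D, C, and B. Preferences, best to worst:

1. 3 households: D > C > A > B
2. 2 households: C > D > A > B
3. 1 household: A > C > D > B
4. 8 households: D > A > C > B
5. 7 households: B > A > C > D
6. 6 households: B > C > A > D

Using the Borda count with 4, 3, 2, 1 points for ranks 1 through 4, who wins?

A

A: 3·2 + 2·2 + 1·4 + 8·3 + 7·3 + 6·2 = 71
D: 3·4 + 2·3 + 1·2 + 8·4 + 7·1 + 6·1 = 65
C: 3·3 + 2·4 + 1·3 + 8·2 + 7·2 + 6·3 = 68
B: 3·1 + 2·1 + 1·1 + 8·1 + 7·4 + 6·4 = 66
A has the highest Borda score (71).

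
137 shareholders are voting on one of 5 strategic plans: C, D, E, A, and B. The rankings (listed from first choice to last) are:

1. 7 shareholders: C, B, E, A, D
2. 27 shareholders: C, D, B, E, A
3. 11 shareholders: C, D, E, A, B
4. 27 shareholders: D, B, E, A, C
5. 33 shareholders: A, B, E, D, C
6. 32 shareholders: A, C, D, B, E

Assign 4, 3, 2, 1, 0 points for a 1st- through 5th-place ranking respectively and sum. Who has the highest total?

D

C: 7·4 + 27·4 + 11·4 + 27·0 + 33·0 + 32·3 = 276
D: 7·0 + 27·3 + 11·3 + 27·4 + 33·1 + 32·2 = 319
E: 7·2 + 27·1 + 11·2 + 27·2 + 33·2 + 32·0 = 183
A: 7·1 + 27·0 + 11·1 + 27·1 + 33·4 + 32·4 = 305
B: 7·3 + 27·2 + 11·0 + 27·3 + 33·3 + 32·1 = 287
D has the highest Borda score (319).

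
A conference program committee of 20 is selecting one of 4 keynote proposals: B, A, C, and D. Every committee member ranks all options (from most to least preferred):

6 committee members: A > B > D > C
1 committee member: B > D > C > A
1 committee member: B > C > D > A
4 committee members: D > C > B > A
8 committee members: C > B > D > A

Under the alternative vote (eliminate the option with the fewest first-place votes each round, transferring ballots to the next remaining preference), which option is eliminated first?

Round 1: B 2, A 6, C 8, D 4. Eliminate B.

B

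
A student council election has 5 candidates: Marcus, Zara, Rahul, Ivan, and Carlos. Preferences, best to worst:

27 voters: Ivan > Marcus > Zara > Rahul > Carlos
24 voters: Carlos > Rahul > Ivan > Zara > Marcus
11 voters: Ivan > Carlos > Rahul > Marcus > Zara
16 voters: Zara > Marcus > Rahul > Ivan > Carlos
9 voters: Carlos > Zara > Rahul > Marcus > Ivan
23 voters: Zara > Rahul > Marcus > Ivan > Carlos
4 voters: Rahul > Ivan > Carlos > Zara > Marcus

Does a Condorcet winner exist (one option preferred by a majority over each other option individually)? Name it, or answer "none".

none

Checking pairwise contests:
Zara beats Marcus 76–38.
Ivan beats Zara 66–48.
Zara beats Rahul 75–39.
Rahul beats Ivan 76–38.
Marcus beats Carlos 66–48.
Every option loses at least one head-to-head, so there is no Condorcet winner.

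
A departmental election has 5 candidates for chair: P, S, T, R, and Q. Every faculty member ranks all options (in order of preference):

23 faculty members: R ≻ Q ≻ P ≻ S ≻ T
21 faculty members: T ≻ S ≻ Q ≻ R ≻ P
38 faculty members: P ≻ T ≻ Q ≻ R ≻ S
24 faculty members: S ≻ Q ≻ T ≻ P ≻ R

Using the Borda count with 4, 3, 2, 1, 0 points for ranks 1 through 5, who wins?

P: 23·2 + 21·0 + 38·4 + 24·1 = 222
S: 23·1 + 21·3 + 38·0 + 24·4 = 182
T: 23·0 + 21·4 + 38·3 + 24·2 = 246
R: 23·4 + 21·1 + 38·1 + 24·0 = 151
Q: 23·3 + 21·2 + 38·2 + 24·3 = 259
Q has the highest Borda score (259).

Q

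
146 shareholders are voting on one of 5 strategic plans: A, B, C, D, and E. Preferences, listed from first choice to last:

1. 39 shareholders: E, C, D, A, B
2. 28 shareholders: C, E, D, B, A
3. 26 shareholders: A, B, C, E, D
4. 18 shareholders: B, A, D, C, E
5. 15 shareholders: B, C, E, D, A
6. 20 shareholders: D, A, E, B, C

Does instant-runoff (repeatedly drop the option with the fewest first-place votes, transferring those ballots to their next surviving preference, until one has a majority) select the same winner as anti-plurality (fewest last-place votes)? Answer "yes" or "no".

Instant-runoff — R1 A 26, B 33, C 28, D 20, E 39 (D out); R2 A 46, B 33, C 28, E 39 (C out); R3 A 46, B 33, E 67 (B out); R4 A 64, E 82 (E winner). Winner: E.
Anti-plurality — last-place votes: A 43, B 39, C 20, D 26, E 18. Winner: E.
The two methods agree.

yes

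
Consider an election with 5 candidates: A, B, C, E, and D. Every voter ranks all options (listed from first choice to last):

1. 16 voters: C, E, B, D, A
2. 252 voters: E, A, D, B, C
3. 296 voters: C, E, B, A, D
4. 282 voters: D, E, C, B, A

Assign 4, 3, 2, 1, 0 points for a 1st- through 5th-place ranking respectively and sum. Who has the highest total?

A: 16·0 + 252·3 + 296·1 + 282·0 = 1052
B: 16·2 + 252·1 + 296·2 + 282·1 = 1158
C: 16·4 + 252·0 + 296·4 + 282·2 = 1812
E: 16·3 + 252·4 + 296·3 + 282·3 = 2790
D: 16·1 + 252·2 + 296·0 + 282·4 = 1648
E has the highest Borda score (2790).

E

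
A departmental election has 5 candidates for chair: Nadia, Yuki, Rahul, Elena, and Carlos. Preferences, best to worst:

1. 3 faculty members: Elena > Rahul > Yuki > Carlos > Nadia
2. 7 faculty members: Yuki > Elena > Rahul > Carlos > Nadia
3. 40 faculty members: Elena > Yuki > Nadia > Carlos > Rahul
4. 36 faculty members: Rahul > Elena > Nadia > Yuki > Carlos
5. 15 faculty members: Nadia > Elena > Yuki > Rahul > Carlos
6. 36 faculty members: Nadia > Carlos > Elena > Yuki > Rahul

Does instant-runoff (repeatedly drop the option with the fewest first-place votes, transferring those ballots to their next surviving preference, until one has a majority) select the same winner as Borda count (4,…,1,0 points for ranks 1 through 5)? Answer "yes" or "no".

Instant-runoff — R1 Nadia 51, Yuki 7, Rahul 36, Elena 43, Carlos 0 (Carlos out); R2 Nadia 51, Yuki 7, Rahul 36, Elena 43 (Yuki out); R3 Nadia 51, Rahul 36, Elena 50 (Rahul out); R4 Nadia 51, Elena 86 (Elena winner). Winner: Elena.
Borda — scores: Nadia 356, Yuki 256, Rahul 182, Elena 418, Carlos 158. Winner: Elena.
The two methods agree.

yes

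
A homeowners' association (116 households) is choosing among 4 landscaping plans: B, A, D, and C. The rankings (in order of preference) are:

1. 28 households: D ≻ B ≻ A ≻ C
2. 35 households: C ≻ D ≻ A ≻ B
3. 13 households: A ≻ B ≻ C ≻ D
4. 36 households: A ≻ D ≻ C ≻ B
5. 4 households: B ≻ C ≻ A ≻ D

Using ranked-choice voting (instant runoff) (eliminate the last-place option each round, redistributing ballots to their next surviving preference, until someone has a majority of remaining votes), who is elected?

Round 1: B 4, A 49, D 28, C 35. Eliminate B.
Round 2: A 49, D 28, C 39. Eliminate D.
Round 3: A 77, C 39. A has a majority.

A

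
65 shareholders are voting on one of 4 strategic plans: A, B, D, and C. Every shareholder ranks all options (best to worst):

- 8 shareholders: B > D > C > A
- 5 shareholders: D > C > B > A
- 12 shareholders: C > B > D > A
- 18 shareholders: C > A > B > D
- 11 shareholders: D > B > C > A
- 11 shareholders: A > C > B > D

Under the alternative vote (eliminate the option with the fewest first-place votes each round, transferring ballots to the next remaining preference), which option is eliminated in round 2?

Round 1: A 11, B 8, D 16, C 30. Eliminate B.
Round 2: A 11, D 24, C 30. Eliminate A.

A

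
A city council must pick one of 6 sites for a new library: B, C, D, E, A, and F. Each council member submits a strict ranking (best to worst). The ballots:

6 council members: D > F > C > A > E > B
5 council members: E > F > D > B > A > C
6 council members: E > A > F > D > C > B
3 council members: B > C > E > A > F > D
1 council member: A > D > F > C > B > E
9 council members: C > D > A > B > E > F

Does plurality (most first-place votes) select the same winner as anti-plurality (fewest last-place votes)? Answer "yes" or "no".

no

Plurality — first-place votes: B 3, C 9, D 6, E 11, A 1, F 0. Winner: E.
Anti-plurality — last-place votes: B 12, C 5, D 3, E 1, A 0, F 9. Winner: A.
The two methods disagree.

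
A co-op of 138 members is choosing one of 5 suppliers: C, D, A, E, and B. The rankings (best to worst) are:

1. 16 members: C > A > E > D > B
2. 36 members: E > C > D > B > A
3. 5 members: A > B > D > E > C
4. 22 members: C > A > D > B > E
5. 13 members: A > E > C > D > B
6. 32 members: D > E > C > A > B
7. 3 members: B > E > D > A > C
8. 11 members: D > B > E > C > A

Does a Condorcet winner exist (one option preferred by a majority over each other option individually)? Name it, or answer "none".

Checking pairwise contests:
E beats C 100–38.
C beats D 87–51.
C beats A 117–21.
D beats E 70–68.
C beats B 119–19.
Every option loses at least one head-to-head, so there is no Condorcet winner.

none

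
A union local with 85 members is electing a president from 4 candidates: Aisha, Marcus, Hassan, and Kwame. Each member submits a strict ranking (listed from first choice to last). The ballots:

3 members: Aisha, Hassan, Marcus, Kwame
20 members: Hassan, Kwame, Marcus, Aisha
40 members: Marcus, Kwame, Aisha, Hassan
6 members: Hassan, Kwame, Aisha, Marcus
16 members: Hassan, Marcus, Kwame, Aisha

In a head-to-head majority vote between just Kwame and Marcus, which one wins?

Voters preferring Kwame to Marcus: 26; preferring Marcus to Kwame: 59.
Marcus wins the head-to-head.

Marcus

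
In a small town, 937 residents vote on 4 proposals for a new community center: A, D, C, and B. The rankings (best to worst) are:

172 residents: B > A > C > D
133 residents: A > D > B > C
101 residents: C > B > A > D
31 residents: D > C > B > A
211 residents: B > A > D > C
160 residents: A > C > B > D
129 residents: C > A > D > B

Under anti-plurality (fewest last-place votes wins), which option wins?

A

Last-place votes: A 31, D 433, C 344, B 129.
A is ranked last by the fewest voters, so A wins.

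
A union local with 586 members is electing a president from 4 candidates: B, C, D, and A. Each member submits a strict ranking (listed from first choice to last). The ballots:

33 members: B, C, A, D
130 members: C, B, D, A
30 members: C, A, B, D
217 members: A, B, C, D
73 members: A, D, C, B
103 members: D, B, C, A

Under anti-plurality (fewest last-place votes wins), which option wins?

Last-place votes: B 73, C 0, D 280, A 233.
C is ranked last by the fewest voters, so C wins.

C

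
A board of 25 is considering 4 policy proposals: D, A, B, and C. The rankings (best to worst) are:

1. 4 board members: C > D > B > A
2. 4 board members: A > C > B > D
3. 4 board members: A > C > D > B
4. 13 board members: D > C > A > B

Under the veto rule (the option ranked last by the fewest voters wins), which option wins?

Last-place votes: D 4, A 4, B 17, C 0.
C is ranked last by the fewest voters, so C wins.

C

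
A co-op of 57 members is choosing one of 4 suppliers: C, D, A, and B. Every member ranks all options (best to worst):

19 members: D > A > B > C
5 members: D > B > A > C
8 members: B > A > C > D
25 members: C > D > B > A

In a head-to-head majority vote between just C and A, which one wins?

Voters preferring C to A: 25; preferring A to C: 32.
A wins the head-to-head.

A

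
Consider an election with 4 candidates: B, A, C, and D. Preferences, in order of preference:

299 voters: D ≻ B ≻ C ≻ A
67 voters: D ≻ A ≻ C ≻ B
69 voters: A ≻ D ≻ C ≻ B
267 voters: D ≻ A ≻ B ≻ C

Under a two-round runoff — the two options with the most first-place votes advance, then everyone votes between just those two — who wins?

D

Round 1 first-place votes: B 0, A 69, C 0, D 633.
D and A advance.
Runoff: D is preferred to A by 633 voters; A by 69.
D wins the runoff.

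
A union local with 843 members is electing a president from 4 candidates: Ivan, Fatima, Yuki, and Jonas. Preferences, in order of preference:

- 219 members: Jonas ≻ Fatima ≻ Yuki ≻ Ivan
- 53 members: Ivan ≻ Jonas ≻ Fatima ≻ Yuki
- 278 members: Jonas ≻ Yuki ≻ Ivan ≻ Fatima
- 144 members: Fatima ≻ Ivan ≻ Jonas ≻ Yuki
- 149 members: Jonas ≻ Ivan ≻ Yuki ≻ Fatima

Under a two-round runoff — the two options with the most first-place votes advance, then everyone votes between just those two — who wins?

Round 1 first-place votes: Ivan 53, Fatima 144, Yuki 0, Jonas 646.
Jonas and Fatima advance.
Runoff: Jonas is preferred to Fatima by 699 voters; Fatima by 144.
Jonas wins the runoff.

Jonas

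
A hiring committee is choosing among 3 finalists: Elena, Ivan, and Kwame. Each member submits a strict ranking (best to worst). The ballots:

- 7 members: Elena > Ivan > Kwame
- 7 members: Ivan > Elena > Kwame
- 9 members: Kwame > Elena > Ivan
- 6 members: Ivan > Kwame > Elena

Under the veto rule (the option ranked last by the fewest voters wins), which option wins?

Elena

Last-place votes: Elena 6, Ivan 9, Kwame 14.
Elena is ranked last by the fewest voters, so Elena wins.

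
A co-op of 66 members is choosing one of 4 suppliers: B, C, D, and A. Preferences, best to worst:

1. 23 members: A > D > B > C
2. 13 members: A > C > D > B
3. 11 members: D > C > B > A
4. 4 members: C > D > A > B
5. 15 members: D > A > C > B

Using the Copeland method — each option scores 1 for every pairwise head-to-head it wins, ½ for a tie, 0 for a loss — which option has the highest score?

A

B: loses to C, D, and A → score 0.
C: beats B; loses to D and A → score 1.
D: beats B and C; loses to A → score 2.
A: beats B, C, and D → score 3.
A has the best pairwise record.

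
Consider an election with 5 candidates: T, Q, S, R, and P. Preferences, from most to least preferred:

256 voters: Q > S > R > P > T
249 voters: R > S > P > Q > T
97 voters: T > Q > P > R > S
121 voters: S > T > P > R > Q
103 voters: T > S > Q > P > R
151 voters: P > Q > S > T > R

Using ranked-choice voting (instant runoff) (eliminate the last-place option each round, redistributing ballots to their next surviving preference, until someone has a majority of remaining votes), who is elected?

Round 1: T 200, Q 256, S 121, R 249, P 151. Eliminate S.
Round 2: T 321, Q 256, R 249, P 151. Eliminate P.
Round 3: T 321, Q 407, R 249. Eliminate R.
Round 4: T 321, Q 656. Q has a majority.

Q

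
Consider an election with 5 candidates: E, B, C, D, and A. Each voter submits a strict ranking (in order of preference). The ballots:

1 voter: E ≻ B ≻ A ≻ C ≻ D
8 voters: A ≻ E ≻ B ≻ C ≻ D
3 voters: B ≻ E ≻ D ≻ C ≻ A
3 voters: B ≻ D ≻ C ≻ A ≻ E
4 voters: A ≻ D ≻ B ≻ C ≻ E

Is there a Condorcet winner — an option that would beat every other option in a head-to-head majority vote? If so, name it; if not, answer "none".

A vs E: 15–4 for A.
A vs B: 12–7 for A.
A vs C: 13–6 for A.
A vs D: 13–6 for A.
A beats every other option head-to-head.

A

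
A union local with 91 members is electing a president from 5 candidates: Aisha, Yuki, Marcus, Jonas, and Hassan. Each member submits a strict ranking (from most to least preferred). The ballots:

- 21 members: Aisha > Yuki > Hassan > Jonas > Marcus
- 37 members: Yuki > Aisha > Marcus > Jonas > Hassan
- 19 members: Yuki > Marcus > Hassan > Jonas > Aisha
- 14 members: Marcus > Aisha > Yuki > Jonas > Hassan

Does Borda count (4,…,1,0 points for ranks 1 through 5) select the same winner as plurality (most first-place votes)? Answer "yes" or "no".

Borda — scores: Aisha 237, Yuki 315, Marcus 187, Jonas 91, Hassan 80. Winner: Yuki.
Plurality — first-place votes: Aisha 21, Yuki 56, Marcus 14, Jonas 0, Hassan 0. Winner: Yuki.
The two methods agree.

yes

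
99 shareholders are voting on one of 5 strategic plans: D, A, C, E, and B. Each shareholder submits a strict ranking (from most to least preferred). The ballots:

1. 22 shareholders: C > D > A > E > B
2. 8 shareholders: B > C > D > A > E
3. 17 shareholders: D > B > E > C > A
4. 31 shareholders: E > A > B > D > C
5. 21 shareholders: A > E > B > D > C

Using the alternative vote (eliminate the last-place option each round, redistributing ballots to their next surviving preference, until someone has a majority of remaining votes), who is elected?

Round 1: D 17, A 21, C 22, E 31, B 8. Eliminate B.
Round 2: D 17, A 21, C 30, E 31. Eliminate D.
Round 3: A 21, C 30, E 48. Eliminate A.
Round 4: C 30, E 69. E has a majority.

E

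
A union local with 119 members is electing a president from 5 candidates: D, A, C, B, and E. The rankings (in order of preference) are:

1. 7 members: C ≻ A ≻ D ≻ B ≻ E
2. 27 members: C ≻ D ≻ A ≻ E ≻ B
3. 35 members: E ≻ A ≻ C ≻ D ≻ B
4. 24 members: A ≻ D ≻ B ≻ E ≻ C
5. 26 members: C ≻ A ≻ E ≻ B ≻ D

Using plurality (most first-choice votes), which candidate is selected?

C

First-place votes: D 0, A 24, C 60, B 0, E 35.
C has the most first-place votes.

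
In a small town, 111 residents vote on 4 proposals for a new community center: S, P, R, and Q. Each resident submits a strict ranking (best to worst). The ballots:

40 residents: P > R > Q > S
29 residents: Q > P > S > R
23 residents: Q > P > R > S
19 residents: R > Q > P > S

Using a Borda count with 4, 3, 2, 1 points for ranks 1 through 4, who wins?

S: 40·1 + 29·2 + 23·1 + 19·1 = 140
P: 40·4 + 29·3 + 23·3 + 19·2 = 354
R: 40·3 + 29·1 + 23·2 + 19·4 = 271
Q: 40·2 + 29·4 + 23·4 + 19·3 = 345
P has the highest Borda score (354).

P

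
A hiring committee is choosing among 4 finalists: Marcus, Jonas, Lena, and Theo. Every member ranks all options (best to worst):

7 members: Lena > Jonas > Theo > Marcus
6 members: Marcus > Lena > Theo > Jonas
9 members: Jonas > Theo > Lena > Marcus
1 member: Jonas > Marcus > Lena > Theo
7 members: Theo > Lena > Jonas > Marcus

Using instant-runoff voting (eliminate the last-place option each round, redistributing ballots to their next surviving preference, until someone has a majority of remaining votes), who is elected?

Lena

Round 1: Marcus 6, Jonas 10, Lena 7, Theo 7. Eliminate Marcus.
Round 2: Jonas 10, Lena 13, Theo 7. Eliminate Theo.
Round 3: Jonas 10, Lena 20. Lena has a majority.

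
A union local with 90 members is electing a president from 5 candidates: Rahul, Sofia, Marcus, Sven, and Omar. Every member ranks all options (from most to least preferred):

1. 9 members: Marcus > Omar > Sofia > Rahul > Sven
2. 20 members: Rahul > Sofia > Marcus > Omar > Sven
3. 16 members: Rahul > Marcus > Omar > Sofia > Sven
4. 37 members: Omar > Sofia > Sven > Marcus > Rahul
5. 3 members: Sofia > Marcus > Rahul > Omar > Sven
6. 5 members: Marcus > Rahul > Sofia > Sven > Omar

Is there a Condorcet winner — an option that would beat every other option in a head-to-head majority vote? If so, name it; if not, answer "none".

Checking pairwise contests:
Sofia beats Rahul 49–41.
Omar beats Sofia 62–28.
Sofia beats Marcus 60–30.
Rahul beats Sven 53–37.
Marcus beats Omar 53–37.
Every option loses at least one head-to-head, so there is no Condorcet winner.

none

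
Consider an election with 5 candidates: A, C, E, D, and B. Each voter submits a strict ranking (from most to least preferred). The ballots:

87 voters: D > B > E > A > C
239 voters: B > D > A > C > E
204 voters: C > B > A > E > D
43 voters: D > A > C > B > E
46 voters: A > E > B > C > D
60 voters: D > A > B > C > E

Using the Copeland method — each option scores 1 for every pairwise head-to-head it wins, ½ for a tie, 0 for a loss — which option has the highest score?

A: beats C and E; loses to D and B → score 2.
C: beats E; loses to A, D, and B → score 1.
E: loses to A, C, D, and B → score 0.
D: beats A, C, and E; loses to B → score 3.
B: beats A, C, E, and D → score 4.
B has the best pairwise record.

B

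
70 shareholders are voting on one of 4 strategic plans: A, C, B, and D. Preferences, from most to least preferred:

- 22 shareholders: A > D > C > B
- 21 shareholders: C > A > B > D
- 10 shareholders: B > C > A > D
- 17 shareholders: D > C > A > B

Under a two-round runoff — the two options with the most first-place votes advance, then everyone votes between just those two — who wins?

Round 1 first-place votes: A 22, C 21, B 10, D 17.
A and C advance.
Runoff: A is preferred to C by 22 voters; C by 48.
C wins the runoff.

C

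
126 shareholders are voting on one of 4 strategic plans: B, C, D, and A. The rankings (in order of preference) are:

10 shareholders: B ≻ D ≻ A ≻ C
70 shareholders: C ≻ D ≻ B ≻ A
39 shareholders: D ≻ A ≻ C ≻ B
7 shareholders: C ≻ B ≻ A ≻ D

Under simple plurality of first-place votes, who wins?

C

First-place votes: B 10, C 77, D 39, A 0.
C has the most first-place votes.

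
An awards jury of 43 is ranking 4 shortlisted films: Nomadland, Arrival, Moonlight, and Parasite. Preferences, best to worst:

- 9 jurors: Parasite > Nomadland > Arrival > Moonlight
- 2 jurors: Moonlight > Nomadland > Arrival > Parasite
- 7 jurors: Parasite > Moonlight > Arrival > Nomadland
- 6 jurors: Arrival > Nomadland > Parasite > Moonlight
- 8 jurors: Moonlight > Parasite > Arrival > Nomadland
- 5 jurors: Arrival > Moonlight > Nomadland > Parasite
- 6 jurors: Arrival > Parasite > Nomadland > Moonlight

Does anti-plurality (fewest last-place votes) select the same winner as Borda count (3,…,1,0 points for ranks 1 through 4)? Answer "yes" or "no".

no

Anti-plurality — last-place votes: Nomadland 15, Arrival 0, Moonlight 21, Parasite 7. Winner: Arrival.
Borda — scores: Nomadland 45, Arrival 77, Moonlight 54, Parasite 82. Winner: Parasite.
The two methods disagree.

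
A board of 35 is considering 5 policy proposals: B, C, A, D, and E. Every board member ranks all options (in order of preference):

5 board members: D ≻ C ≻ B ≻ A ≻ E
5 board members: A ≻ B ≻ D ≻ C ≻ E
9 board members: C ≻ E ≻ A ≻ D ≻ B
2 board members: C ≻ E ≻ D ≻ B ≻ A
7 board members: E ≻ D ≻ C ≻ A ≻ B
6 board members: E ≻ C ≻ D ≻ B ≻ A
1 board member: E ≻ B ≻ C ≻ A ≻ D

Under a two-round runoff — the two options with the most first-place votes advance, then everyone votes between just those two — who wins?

C

Round 1 first-place votes: B 0, C 11, A 5, D 5, E 14.
E and C advance.
Runoff: E is preferred to C by 14 voters; C by 21.
C wins the runoff.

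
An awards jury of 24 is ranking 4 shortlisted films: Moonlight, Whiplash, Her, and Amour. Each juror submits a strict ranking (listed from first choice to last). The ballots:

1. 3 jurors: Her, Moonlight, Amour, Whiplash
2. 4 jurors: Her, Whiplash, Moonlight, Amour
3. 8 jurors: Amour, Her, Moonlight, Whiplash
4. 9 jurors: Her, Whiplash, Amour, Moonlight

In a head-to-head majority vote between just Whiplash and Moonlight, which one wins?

Whiplash

Voters preferring Whiplash to Moonlight: 13; preferring Moonlight to Whiplash: 11.
Whiplash wins the head-to-head.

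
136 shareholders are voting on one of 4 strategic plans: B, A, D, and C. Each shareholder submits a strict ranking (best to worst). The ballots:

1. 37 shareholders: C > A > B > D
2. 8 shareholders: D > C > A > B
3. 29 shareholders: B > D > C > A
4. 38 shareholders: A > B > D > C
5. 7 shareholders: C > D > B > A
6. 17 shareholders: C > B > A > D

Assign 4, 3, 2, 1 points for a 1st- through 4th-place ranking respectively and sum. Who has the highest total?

B

B: 37·2 + 8·1 + 29·4 + 38·3 + 7·2 + 17·3 = 377
A: 37·3 + 8·2 + 29·1 + 38·4 + 7·1 + 17·2 = 349
D: 37·1 + 8·4 + 29·3 + 38·2 + 7·3 + 17·1 = 270
C: 37·4 + 8·3 + 29·2 + 38·1 + 7·4 + 17·4 = 364
B has the highest Borda score (377).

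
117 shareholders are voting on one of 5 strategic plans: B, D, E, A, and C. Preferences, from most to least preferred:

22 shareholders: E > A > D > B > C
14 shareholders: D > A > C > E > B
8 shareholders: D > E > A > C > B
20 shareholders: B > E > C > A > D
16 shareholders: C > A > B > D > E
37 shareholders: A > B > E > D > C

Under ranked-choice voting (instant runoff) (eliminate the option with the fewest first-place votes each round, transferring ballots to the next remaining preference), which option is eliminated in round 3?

Round 1: B 20, D 22, E 22, A 37, C 16. Eliminate C.
Round 2: B 20, D 22, E 22, A 53. Eliminate B.
Round 3: D 22, E 42, A 53. Eliminate D.

D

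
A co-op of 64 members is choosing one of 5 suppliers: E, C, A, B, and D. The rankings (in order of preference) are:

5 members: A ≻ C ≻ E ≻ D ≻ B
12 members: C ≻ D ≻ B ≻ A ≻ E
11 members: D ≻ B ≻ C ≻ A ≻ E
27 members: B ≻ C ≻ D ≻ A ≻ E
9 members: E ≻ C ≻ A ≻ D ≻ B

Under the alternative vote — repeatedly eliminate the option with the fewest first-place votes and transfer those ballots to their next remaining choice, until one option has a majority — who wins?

Round 1: E 9, C 12, A 5, B 27, D 11. Eliminate A.
Round 2: E 9, C 17, B 27, D 11. Eliminate E.
Round 3: C 26, B 27, D 11. Eliminate D.
Round 4: C 26, B 38. B has a majority.

B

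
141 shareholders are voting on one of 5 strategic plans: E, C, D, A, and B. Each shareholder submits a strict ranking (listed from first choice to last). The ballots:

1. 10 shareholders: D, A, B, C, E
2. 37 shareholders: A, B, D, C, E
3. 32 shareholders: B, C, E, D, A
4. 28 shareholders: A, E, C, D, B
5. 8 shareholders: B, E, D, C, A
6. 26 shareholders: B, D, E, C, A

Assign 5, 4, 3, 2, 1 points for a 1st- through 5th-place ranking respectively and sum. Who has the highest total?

B

E: 10·1 + 37·1 + 32·3 + 28·4 + 8·4 + 26·3 = 365
C: 10·2 + 37·2 + 32·4 + 28·3 + 8·2 + 26·2 = 374
D: 10·5 + 37·3 + 32·2 + 28·2 + 8·3 + 26·4 = 409
A: 10·4 + 37·5 + 32·1 + 28·5 + 8·1 + 26·1 = 431
B: 10·3 + 37·4 + 32·5 + 28·1 + 8·5 + 26·5 = 536
B has the highest Borda score (536).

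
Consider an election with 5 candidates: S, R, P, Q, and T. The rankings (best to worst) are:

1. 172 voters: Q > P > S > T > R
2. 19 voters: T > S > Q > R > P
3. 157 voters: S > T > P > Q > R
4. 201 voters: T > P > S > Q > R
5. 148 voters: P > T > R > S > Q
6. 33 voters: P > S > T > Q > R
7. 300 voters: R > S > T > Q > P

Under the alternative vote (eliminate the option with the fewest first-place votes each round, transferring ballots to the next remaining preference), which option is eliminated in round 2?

Q

Round 1: S 157, R 300, P 181, Q 172, T 220. Eliminate S.
Round 2: R 300, P 181, Q 172, T 377. Eliminate Q.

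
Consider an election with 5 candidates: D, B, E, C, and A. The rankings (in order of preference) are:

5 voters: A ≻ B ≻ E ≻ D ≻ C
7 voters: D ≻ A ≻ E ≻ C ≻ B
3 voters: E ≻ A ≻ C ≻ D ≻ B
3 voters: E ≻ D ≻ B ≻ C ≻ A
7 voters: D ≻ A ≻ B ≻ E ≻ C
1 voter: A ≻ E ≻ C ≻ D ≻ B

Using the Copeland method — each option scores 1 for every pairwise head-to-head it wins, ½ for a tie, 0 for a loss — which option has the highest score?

D

D: beats B, E, C, and A → score 4.
B: beats C; loses to D, E, and A → score 1.
E: beats B and C; loses to D and A → score 2.
C: loses to D, B, E, and A → score 0.
A: beats B, E, and C; loses to D → score 3.
D has the best pairwise record.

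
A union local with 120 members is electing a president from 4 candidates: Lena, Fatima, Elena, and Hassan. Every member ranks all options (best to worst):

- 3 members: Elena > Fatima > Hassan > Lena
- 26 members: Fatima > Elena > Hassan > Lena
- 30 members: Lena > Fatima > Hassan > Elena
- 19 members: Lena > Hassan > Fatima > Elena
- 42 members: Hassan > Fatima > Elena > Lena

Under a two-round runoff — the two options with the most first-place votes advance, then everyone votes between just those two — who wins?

Round 1 first-place votes: Lena 49, Fatima 26, Elena 3, Hassan 42.
Lena and Hassan advance.
Runoff: Lena is preferred to Hassan by 49 voters; Hassan by 71.
Hassan wins the runoff.

Hassan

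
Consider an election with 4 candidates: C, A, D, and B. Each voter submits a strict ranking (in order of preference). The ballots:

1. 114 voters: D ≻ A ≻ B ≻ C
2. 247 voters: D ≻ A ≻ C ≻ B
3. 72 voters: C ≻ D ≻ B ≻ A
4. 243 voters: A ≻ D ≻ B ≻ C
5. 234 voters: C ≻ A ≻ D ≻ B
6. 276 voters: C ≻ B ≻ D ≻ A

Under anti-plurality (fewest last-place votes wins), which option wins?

Last-place votes: C 357, A 348, D 0, B 481.
D is ranked last by the fewest voters, so D wins.

D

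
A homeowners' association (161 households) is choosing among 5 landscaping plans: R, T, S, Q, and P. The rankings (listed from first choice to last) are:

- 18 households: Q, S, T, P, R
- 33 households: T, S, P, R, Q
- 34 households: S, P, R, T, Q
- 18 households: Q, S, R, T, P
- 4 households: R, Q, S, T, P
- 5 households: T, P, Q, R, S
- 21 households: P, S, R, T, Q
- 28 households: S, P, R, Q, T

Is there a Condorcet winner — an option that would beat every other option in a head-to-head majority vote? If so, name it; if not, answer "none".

S

S vs R: 152–9 for S.
S vs T: 123–38 for S.
S vs Q: 116–45 for S.
S vs P: 135–26 for S.
S beats every other option head-to-head.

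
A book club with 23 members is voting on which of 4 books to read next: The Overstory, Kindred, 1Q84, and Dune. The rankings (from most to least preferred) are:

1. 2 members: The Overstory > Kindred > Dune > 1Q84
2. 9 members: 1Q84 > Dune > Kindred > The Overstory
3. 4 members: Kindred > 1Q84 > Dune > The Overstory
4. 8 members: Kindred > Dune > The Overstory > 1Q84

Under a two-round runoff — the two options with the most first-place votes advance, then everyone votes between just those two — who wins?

Round 1 first-place votes: The Overstory 2, Kindred 12, 1Q84 9, Dune 0.
Kindred and 1Q84 advance.
Runoff: Kindred is preferred to 1Q84 by 14 voters; 1Q84 by 9.
Kindred wins the runoff.

Kindred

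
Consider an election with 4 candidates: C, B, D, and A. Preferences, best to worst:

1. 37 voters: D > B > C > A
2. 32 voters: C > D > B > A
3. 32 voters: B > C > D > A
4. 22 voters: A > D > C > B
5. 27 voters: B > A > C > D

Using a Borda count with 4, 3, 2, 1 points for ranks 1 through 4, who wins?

B

C: 37·2 + 32·4 + 32·3 + 22·2 + 27·2 = 396
B: 37·3 + 32·2 + 32·4 + 22·1 + 27·4 = 433
D: 37·4 + 32·3 + 32·2 + 22·3 + 27·1 = 401
A: 37·1 + 32·1 + 32·1 + 22·4 + 27·3 = 270
B has the highest Borda score (433).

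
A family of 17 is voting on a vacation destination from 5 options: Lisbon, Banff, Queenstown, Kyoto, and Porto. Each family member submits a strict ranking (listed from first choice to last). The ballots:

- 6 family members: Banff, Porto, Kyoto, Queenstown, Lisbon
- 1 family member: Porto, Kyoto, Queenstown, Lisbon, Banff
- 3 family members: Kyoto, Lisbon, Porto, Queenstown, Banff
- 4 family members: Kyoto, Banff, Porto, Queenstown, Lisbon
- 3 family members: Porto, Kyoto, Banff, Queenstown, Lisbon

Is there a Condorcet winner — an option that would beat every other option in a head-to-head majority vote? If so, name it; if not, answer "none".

none

Checking pairwise contests:
Banff beats Lisbon 13–4.
Kyoto beats Banff 11–6.
Banff beats Queenstown 13–4.
Porto beats Kyoto 10–7.
Banff beats Porto 10–7.
Every option loses at least one head-to-head, so there is no Condorcet winner.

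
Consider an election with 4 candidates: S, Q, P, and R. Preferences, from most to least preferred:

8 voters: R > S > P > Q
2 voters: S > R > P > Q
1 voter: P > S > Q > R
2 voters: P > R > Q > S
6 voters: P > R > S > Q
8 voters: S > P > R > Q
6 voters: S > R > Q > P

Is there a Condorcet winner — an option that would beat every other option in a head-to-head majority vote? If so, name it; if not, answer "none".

S

S vs Q: 31–2 for S.
S vs P: 24–9 for S.
S vs R: 17–16 for S.
S beats every other option head-to-head.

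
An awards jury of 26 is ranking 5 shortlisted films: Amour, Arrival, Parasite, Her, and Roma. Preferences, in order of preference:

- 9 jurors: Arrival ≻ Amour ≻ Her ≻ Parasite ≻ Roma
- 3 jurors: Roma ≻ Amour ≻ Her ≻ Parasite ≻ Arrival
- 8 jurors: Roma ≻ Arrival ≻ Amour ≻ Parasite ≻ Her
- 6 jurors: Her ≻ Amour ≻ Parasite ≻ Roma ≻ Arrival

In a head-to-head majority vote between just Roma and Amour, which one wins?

Amour

Voters preferring Roma to Amour: 11; preferring Amour to Roma: 15.
Amour wins the head-to-head.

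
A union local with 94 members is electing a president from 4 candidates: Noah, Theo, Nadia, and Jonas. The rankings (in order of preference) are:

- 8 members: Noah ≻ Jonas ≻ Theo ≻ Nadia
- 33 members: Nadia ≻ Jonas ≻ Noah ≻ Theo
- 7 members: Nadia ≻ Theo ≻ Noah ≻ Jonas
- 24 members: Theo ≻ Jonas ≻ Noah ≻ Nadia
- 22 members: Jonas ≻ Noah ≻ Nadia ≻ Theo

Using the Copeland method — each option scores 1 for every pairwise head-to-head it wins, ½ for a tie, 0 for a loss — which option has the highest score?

Noah: beats Theo and Nadia; loses to Jonas → score 2.
Theo: loses to Noah, Nadia, and Jonas → score 0.
Nadia: beats Theo; loses to Noah and Jonas → score 1.
Jonas: beats Noah, Theo, and Nadia → score 3.
Jonas has the best pairwise record.

Jonas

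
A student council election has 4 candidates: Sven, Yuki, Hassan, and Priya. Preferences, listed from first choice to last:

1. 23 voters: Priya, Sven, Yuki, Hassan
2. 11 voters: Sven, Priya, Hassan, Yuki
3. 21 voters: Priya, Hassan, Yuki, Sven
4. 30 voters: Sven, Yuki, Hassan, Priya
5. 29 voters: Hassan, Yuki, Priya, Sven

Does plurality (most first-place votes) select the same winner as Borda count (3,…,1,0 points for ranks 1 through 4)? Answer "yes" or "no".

Plurality — first-place votes: Sven 41, Yuki 0, Hassan 29, Priya 44. Winner: Priya.
Borda — scores: Sven 169, Yuki 162, Hassan 170, Priya 183. Winner: Priya.
The two methods agree.

yes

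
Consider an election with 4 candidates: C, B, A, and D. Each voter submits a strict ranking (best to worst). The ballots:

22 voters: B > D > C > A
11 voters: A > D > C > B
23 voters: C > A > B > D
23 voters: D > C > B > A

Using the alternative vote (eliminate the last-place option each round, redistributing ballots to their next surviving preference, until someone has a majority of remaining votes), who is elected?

Round 1: C 23, B 22, A 11, D 23. Eliminate A.
Round 2: C 23, B 22, D 34. Eliminate B.
Round 3: C 23, D 56. D has a majority.

D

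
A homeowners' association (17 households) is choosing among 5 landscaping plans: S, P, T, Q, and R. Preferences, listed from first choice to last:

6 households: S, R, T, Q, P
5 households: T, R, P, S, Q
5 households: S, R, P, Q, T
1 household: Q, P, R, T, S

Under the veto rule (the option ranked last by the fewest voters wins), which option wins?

R

Last-place votes: S 1, P 6, T 5, Q 5, R 0.
R is ranked last by the fewest voters, so R wins.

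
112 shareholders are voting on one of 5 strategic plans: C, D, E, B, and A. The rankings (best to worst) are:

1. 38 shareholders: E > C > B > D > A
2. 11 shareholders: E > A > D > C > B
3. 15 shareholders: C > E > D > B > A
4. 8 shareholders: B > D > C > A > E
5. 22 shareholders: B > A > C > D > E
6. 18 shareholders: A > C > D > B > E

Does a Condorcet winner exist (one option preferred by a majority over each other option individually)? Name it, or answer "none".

C

C vs D: 93–19 for C.
C vs E: 63–49 for C.
C vs B: 82–30 for C.
C vs A: 61–51 for C.
C beats every other option head-to-head.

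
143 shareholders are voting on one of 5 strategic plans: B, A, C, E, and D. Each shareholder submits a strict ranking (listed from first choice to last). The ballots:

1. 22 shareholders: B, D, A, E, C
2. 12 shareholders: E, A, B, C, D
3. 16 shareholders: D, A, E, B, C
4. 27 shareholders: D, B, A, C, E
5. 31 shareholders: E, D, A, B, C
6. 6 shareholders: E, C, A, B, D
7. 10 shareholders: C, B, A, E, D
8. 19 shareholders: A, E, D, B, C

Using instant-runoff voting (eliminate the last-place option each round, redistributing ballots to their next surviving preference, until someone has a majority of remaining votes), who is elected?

Round 1: B 22, A 19, C 10, E 49, D 43. Eliminate C.
Round 2: B 32, A 19, E 49, D 43. Eliminate A.
Round 3: B 32, E 68, D 43. Eliminate B.
Round 4: E 78, D 65. E has a majority.

E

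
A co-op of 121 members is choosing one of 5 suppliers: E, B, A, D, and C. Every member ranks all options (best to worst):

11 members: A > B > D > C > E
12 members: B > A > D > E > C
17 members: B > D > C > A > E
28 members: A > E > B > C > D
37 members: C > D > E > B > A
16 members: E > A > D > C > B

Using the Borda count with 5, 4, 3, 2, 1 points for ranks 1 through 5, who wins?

A

E: 11·1 + 12·2 + 17·1 + 28·4 + 37·3 + 16·5 = 355
B: 11·4 + 12·5 + 17·5 + 28·3 + 37·2 + 16·1 = 363
A: 11·5 + 12·4 + 17·2 + 28·5 + 37·1 + 16·4 = 378
D: 11·3 + 12·3 + 17·4 + 28·1 + 37·4 + 16·3 = 361
C: 11·2 + 12·1 + 17·3 + 28·2 + 37·5 + 16·2 = 358
A has the highest Borda score (378).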